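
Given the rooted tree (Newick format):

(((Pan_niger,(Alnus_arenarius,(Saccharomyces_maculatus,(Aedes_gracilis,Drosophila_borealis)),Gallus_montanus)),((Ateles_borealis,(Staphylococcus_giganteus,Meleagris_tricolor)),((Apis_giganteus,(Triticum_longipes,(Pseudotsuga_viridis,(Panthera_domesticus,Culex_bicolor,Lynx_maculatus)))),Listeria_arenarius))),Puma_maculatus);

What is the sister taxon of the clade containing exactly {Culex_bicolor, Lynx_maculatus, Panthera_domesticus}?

Pseudotsuga_viridis

The clade containing exactly {Culex_bicolor, Lynx_maculatus, Panthera_domesticus} attaches to the tree at the node subtending (Pseudotsuga_viridis,(Panthera_domesticus,Culex_bicolor,Lynx_maculatus)).
The other lineage descending from that same node — the sister group — is the single tip Pseudotsuga_viridis.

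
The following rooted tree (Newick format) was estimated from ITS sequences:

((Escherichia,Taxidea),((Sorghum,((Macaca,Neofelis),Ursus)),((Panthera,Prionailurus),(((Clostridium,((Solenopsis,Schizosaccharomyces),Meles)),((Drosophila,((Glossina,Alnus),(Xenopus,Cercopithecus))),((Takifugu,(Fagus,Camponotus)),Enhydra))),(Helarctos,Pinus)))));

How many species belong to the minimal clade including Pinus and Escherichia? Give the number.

The MRCA of Pinus and Escherichia is the root, so the clade is the entire tree.
That clade contains 23 terminal taxa: Alnus, Camponotus, Cercopithecus, Clostridium, Drosophila, Enhydra, Escherichia, Fagus, Glossina, Helarctos, Macaca, Meles, Neofelis, Panthera, Pinus, Prionailurus, Schizosaccharomyces, Solenopsis, Sorghum, Takifugu, Taxidea, Ursus, Xenopus.

23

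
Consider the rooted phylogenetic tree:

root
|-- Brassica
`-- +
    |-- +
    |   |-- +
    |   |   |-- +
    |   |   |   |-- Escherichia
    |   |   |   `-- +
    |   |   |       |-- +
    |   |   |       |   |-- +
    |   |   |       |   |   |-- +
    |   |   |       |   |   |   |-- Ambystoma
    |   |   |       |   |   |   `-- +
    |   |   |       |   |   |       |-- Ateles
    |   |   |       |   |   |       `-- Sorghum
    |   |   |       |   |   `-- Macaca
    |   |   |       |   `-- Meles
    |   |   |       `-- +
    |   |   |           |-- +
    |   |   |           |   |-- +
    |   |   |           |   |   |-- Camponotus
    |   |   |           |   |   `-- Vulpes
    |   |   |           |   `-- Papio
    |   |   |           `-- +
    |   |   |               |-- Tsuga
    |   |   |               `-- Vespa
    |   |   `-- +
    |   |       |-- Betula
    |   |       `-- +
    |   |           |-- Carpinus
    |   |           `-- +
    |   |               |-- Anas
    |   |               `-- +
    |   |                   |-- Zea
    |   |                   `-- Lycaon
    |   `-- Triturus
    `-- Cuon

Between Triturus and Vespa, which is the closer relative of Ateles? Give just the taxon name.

The MRCA of Ateles and Vespa subtends ((((Ambystoma,(Ateles,Sorghum)),Macaca),Meles),(((Camponotus,Vulpes),Papio),(Tsuga,Vespa))) (10 taxa).
The MRCA of Ateles and Triturus subtends (((Escherichia,((((Ambystoma,(Ateles,Sorghum)),Macaca),Meles),(((Camponotus,Vulpes),Papio),(Tsuga,Vespa)))),(Betula,(Carpinus,(Anas,(Zea,Lycaon))))),Triturus) (17 taxa).
The first is nested inside the second, so Ateles shares a more recent common ancestor with Vespa.

Vespa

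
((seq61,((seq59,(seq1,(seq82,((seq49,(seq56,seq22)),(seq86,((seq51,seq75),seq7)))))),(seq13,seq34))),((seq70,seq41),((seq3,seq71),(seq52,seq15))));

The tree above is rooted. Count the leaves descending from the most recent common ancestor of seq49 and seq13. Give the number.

12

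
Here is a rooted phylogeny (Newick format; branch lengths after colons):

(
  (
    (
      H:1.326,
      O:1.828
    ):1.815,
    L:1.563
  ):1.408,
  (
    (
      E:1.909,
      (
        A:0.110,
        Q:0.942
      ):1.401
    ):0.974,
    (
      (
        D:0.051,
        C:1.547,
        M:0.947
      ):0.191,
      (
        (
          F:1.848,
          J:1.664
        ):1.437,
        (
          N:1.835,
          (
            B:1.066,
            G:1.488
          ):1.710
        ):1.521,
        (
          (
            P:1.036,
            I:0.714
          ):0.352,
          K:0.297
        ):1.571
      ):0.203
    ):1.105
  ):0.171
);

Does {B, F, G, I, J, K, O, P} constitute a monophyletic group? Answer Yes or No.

The MRCA of the listed taxa is the root, so the smallest clade containing them is the whole tree.
That clade also contains A, C, D, E, H, L, M, N, Q, which are not in the proposed group, so the group is not monophyletic.

No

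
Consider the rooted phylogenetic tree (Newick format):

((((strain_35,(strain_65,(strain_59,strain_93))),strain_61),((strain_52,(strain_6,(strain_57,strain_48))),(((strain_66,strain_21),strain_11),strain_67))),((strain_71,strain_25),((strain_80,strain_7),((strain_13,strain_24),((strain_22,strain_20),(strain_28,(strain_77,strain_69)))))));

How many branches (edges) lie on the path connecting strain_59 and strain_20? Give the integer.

The MRCA of strain_59 and strain_20 is the root of the tree.
From strain_59 up to that node: 6 branches. From strain_20 up to the same node: 6 branches. Total: 6 + 6 = 12.

12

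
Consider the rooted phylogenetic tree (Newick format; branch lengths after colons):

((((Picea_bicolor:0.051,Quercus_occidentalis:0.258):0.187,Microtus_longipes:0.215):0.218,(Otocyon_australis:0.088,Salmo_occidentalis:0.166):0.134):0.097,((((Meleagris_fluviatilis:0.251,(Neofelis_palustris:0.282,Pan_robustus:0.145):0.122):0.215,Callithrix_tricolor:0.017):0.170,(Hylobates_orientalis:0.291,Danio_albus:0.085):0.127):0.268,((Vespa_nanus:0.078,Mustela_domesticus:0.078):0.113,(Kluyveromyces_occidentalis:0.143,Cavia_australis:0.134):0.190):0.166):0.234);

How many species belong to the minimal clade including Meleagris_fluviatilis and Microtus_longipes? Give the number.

15

The MRCA of Meleagris_fluviatilis and Microtus_longipes is the root, so the clade is the entire tree.
That clade contains 15 terminal taxa: Callithrix_tricolor, Cavia_australis, Danio_albus, Hylobates_orientalis, Kluyveromyces_occidentalis, Meleagris_fluviatilis, Microtus_longipes, Mustela_domesticus, Neofelis_palustris, Otocyon_australis, Pan_robustus, Picea_bicolor, Quercus_occidentalis, Salmo_occidentalis, Vespa_nanus.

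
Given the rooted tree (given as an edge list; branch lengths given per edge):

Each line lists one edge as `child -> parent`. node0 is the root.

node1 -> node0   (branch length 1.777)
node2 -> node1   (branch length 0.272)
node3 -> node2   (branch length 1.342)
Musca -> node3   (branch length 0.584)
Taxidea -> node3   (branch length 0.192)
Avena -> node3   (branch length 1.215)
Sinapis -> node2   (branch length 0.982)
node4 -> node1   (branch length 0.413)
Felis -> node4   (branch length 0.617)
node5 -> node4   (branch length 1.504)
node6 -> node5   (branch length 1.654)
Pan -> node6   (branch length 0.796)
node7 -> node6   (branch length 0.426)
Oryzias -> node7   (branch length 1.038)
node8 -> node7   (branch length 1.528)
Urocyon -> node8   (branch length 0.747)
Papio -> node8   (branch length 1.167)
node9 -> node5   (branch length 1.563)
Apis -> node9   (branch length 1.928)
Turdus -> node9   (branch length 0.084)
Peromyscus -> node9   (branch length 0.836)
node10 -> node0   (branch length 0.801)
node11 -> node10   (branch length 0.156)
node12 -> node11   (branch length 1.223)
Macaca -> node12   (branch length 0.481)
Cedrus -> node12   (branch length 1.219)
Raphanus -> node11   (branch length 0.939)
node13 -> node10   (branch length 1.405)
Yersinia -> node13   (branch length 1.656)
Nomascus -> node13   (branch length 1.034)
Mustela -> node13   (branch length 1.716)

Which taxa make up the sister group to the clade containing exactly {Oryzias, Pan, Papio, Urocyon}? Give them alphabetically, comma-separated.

The clade containing exactly {Oryzias, Pan, Papio, Urocyon} attaches to the tree at the node subtending ((Pan,(Oryzias,(Urocyon,Papio))),(Apis,Turdus,Peromyscus)).
The other lineage descending from that same node — the sister group — is (Apis,Turdus,Peromyscus); its 3 tips in alphabetical order are the answer.

Apis, Peromyscus, Turdus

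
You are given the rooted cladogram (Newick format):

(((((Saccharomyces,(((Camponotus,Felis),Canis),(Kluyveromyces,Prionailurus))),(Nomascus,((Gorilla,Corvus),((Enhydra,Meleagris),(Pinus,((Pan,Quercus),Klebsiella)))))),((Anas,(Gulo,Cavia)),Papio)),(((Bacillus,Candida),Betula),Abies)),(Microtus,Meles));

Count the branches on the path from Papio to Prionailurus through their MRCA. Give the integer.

The MRCA of Papio and Prionailurus is the node subtending (((Saccharomyces,(((Camponotus,Felis),Canis),(Kluyveromyces,Prionailurus))),(Nomascus,((Gorilla,Corvus),((Enhydra,Meleagris),(Pinus,((Pan,Quercus),Klebsiella)))))),((Anas,(Gulo,Cavia)),Papio)).
From Papio up to that node: 2 branches. From Prionailurus up to the same node: 5 branches. Total: 2 + 5 = 7.

7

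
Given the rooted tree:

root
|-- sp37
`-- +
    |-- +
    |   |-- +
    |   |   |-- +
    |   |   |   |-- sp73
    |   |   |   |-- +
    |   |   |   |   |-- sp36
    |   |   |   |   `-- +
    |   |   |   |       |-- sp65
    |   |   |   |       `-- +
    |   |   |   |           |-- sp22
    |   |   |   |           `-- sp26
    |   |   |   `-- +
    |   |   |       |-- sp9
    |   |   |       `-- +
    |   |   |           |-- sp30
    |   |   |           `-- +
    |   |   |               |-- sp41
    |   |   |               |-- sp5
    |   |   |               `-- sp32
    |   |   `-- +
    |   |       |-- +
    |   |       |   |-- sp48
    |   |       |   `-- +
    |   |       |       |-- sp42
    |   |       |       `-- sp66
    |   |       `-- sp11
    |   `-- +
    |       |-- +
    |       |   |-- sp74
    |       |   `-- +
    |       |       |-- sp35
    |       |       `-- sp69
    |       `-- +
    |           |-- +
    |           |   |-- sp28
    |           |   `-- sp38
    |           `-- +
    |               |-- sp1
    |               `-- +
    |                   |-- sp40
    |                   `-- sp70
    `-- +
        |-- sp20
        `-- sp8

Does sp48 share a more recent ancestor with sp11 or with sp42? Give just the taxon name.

sp42

The MRCA of sp48 and sp42 subtends (sp48,(sp42,sp66)) (3 taxa).
The MRCA of sp48 and sp11 subtends ((sp48,(sp42,sp66)),sp11) (4 taxa).
The first is nested inside the second, so sp48 shares a more recent common ancestor with sp42.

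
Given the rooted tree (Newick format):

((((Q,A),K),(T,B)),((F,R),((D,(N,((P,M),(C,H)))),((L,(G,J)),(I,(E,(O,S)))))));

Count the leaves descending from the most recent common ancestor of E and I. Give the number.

The MRCA of E and I is the node subtending (I,(E,(O,S))).
That clade contains 4 terminal taxa: E, I, O, S.

4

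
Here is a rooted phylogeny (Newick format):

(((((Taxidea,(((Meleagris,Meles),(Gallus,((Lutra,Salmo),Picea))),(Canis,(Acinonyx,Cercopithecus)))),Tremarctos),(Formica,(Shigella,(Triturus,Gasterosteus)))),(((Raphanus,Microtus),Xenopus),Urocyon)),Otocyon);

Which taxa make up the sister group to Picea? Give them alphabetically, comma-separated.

Picea attaches to the tree at the node subtending ((Lutra,Salmo),Picea).
The other lineage descending from that same node — the sister group — is (Lutra,Salmo); its 2 tips in alphabetical order are the answer.

Lutra, Salmo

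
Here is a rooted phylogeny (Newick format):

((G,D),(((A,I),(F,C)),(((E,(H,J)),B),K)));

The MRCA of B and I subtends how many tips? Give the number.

9

The MRCA of B and I is the node subtending (((A,I),(F,C)),(((E,(H,J)),B),K)).
That clade contains 9 terminal taxa: A, B, C, E, F, H, I, J, K.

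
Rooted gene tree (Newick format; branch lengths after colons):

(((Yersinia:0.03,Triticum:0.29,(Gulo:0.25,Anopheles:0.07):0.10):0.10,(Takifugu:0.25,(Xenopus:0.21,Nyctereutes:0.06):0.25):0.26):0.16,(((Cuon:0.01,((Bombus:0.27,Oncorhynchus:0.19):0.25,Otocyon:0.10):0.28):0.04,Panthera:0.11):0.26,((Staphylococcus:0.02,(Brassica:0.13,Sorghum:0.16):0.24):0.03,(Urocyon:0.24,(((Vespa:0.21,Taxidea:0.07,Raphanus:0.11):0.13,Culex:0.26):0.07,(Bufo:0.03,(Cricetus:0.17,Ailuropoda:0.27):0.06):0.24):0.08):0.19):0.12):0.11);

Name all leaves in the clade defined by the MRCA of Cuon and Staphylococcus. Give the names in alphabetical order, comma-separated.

Ailuropoda, Bombus, Brassica, Bufo, Cricetus, Culex, Cuon, Oncorhynchus, Otocyon, Panthera, Raphanus, Sorghum, Staphylococcus, Taxidea, Urocyon, Vespa

Tracing Cuon: it sits inside (Cuon,((Bombus,Oncorhynchus),Otocyon)).
Tracing Staphylococcus: it sits inside (Staphylococcus,(Brassica,Sorghum)).
The smallest clade enclosing both is (((Cuon,((Bombus,Oncorhynchus),Otocyon)),Panthera),((Staphylococcus,(Brassica,Sorghum)),(Urocyon,(((Vespa,Taxidea,Raphanus),Culex),(Bufo,(Cricetus,Ailuropoda)))))); the answer is its 16 terminal taxa in alphabetical order.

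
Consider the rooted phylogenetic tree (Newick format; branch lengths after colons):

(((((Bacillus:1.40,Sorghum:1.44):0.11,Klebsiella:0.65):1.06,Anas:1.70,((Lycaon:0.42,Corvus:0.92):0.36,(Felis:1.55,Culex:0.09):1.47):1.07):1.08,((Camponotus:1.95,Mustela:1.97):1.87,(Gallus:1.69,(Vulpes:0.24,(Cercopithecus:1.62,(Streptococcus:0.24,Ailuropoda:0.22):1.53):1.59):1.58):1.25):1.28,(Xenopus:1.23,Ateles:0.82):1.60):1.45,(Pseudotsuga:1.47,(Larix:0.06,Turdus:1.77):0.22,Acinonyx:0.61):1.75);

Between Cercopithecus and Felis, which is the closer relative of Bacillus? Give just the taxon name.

The MRCA of Bacillus and Felis subtends (((Bacillus,Sorghum),Klebsiella),Anas,((Lycaon,Corvus),(Felis,Culex))) (8 taxa).
The MRCA of Bacillus and Cercopithecus subtends ((((Bacillus,Sorghum),Klebsiella),Anas,((Lycaon,Corvus),(Felis,Culex))),((Camponotus,Mustela),(Gallus,(Vulpes,(Cercopithecus,(Streptococcus,Ailuropoda))))),(Xenopus,Ateles)) (17 taxa).
The first is nested inside the second, so Bacillus shares a more recent common ancestor with Felis.

Felis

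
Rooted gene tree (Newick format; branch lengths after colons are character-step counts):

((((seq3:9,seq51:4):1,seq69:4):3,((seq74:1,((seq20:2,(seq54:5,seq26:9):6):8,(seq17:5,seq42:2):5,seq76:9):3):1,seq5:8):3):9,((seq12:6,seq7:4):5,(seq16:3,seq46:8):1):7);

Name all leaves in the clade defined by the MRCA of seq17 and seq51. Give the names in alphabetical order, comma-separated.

seq17, seq20, seq26, seq3, seq42, seq5, seq51, seq54, seq69, seq74, seq76

Tracing seq17: it sits inside (seq17,seq42).
Tracing seq51: it sits inside (seq3,seq51).
The smallest clade enclosing both is (((seq3,seq51),seq69),((seq74,((seq20,(seq54,seq26)),(seq17,seq42),seq76)),seq5)); the answer is its 11 terminal taxa in alphabetical order.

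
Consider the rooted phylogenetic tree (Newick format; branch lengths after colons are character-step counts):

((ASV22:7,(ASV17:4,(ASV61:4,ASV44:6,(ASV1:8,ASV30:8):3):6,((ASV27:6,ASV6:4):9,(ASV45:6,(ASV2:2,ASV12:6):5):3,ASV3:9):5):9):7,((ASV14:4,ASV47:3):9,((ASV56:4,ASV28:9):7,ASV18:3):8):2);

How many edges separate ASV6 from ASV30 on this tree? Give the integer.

6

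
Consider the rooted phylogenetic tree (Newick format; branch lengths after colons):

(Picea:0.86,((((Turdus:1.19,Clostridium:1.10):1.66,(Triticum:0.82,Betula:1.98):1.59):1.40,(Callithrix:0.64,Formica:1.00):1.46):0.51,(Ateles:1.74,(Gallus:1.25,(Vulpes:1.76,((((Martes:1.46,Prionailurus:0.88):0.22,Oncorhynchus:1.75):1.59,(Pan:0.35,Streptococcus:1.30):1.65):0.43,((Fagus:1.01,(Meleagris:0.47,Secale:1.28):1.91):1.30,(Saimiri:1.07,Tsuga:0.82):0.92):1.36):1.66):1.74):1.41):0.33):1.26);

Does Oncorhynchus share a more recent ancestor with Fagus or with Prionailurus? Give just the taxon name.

The MRCA of Oncorhynchus and Prionailurus subtends ((Martes,Prionailurus),Oncorhynchus) (3 taxa).
The MRCA of Oncorhynchus and Fagus subtends ((((Martes,Prionailurus),Oncorhynchus),(Pan,Streptococcus)),((Fagus,(Meleagris,Secale)),(Saimiri,Tsuga))) (10 taxa).
The first is nested inside the second, so Oncorhynchus shares a more recent common ancestor with Prionailurus.

Prionailurus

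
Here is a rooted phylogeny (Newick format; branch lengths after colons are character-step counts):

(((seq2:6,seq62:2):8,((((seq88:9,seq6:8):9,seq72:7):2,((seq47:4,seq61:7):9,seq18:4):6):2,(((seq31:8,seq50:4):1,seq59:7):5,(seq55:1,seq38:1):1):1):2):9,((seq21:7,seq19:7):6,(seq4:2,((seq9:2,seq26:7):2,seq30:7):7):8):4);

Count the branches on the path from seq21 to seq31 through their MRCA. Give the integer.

The MRCA of seq21 and seq31 is the root of the tree.
From seq21 up to that node: 3 branches. From seq31 up to the same node: 6 branches. Total: 3 + 6 = 9.

9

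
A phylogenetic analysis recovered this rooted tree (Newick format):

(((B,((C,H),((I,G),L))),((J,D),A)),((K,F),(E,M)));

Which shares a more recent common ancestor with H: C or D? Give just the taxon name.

The MRCA of H and C subtends (C,H) (2 taxa).
The MRCA of H and D subtends ((B,((C,H),((I,G),L))),((J,D),A)) (9 taxa).
The first is nested inside the second, so H shares a more recent common ancestor with C.

C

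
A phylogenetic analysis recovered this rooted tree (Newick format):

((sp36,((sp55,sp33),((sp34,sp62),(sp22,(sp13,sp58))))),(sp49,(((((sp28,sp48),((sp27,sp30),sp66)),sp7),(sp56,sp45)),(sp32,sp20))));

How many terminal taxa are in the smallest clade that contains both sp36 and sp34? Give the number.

8

The MRCA of sp36 and sp34 is the node subtending (sp36,((sp55,sp33),((sp34,sp62),(sp22,(sp13,sp58))))).
That clade contains 8 terminal taxa: sp13, sp22, sp33, sp34, sp36, sp55, sp58, sp62.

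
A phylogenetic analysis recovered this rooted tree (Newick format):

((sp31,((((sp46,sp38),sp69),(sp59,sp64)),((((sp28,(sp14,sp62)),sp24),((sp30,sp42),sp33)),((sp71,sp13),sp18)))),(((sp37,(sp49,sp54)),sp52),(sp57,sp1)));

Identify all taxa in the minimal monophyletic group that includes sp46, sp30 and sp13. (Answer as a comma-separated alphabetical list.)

Tracing sp46: it sits inside (sp46,sp38).
Tracing sp30: it sits inside (sp30,sp42).
Tracing sp13: it sits inside (sp71,sp13).
The smallest clade enclosing all 3 is ((((sp46,sp38),sp69),(sp59,sp64)),((((sp28,(sp14,sp62)),sp24),((sp30,sp42),sp33)),((sp71,sp13),sp18))); the answer is its 15 terminal taxa in alphabetical order.

sp13, sp14, sp18, sp24, sp28, sp30, sp33, sp38, sp42, sp46, sp59, sp62, sp64, sp69, sp71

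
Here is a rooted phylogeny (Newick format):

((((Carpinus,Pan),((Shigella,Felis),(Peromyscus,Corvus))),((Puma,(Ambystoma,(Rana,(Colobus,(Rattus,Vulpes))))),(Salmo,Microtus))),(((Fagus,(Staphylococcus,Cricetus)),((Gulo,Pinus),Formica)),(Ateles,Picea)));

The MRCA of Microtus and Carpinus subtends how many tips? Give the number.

14

The MRCA of Microtus and Carpinus is the node subtending (((Carpinus,Pan),((Shigella,Felis),(Peromyscus,Corvus))),((Puma,(Ambystoma,(Rana,(Colobus,(Rattus,Vulpes))))),(Salmo,Microtus))).
That clade contains 14 terminal taxa: Ambystoma, Carpinus, Colobus, Corvus, Felis, Microtus, Pan, Peromyscus, Puma, Rana, Rattus, Salmo, Shigella, Vulpes.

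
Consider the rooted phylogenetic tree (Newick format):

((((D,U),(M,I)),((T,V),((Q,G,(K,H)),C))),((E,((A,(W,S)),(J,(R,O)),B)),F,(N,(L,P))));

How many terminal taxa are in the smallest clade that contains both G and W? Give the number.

The MRCA of G and W is the root, so the clade is the entire tree.
That clade contains 23 terminal taxa: A, B, C, D, E, F, G, H, I, J, K, L, M, N, O, P, Q, R, S, T, U, V, W.

23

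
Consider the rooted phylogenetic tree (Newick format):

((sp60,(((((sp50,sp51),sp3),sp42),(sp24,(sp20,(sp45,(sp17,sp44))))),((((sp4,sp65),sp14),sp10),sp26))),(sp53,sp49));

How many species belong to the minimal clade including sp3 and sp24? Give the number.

The MRCA of sp3 and sp24 is the node subtending ((((sp50,sp51),sp3),sp42),(sp24,(sp20,(sp45,(sp17,sp44))))).
That clade contains 9 terminal taxa: sp17, sp20, sp24, sp3, sp42, sp44, sp45, sp50, sp51.

9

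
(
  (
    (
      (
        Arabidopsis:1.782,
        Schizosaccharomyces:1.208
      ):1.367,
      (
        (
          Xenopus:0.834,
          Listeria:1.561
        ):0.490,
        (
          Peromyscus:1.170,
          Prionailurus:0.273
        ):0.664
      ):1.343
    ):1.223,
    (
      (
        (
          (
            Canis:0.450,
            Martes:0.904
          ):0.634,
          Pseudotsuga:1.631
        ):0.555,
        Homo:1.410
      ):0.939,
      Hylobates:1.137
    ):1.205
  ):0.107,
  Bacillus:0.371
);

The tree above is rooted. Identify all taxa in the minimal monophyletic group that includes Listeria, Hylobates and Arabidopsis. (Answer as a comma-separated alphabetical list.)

Arabidopsis, Canis, Homo, Hylobates, Listeria, Martes, Peromyscus, Prionailurus, Pseudotsuga, Schizosaccharomyces, Xenopus

Tracing Listeria: it sits inside (Xenopus,Listeria).
Tracing Hylobates: it sits inside ((((Canis,Martes),Pseudotsuga),Homo),Hylobates).
Tracing Arabidopsis: it sits inside (Arabidopsis,Schizosaccharomyces).
The smallest clade enclosing all 3 is (((Arabidopsis,Schizosaccharomyces),((Xenopus,Listeria),(Peromyscus,Prionailurus))),((((Canis,Martes),Pseudotsuga),Homo),Hylobates)); the answer is its 11 terminal taxa in alphabetical order.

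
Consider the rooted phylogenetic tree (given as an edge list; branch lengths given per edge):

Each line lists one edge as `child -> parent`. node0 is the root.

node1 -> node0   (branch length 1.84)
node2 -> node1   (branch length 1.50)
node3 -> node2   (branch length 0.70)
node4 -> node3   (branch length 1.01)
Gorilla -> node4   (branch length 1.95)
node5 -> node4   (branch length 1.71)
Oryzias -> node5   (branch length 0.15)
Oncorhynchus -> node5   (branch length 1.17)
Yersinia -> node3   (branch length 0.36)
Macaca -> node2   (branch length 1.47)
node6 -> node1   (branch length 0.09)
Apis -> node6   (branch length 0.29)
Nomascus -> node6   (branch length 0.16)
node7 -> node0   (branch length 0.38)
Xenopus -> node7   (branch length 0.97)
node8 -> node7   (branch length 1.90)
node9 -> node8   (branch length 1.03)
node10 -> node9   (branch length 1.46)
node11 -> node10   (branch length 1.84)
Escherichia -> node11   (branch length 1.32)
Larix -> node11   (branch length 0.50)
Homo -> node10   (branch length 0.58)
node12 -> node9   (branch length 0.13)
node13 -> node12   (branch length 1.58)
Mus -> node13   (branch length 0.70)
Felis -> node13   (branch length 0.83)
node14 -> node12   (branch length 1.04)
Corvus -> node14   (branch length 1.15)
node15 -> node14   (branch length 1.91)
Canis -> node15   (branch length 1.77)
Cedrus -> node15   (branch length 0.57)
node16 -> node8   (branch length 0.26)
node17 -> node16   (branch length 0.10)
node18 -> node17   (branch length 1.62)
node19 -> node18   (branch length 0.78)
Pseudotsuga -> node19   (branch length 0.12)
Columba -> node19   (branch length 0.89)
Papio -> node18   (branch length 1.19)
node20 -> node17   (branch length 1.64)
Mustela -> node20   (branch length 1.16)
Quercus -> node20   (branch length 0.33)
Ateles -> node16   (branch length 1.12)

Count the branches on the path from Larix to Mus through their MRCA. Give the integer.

6

The MRCA of Larix and Mus is the node subtending (((Escherichia,Larix),Homo),((Mus,Felis),(Corvus,(Canis,Cedrus)))).
From Larix up to that node: 3 branches. From Mus up to the same node: 3 branches. Total: 3 + 3 = 6.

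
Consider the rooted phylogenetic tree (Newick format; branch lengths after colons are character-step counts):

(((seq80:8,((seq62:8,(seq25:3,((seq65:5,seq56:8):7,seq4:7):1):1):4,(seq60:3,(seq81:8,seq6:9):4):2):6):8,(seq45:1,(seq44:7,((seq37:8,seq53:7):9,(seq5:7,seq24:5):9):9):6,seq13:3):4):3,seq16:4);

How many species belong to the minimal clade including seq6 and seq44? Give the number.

The MRCA of seq6 and seq44 is the node subtending ((seq80,((seq62,(seq25,((seq65,seq56),seq4))),(seq60,(seq81,seq6)))),(seq45,(seq44,((seq37,seq53),(seq5,seq24))),seq13)).
That clade contains 16 terminal taxa: seq13, seq24, seq25, seq37, seq4, seq44, seq45, seq5, seq53, seq56, seq6, seq60, seq62, seq65, seq80, seq81.

16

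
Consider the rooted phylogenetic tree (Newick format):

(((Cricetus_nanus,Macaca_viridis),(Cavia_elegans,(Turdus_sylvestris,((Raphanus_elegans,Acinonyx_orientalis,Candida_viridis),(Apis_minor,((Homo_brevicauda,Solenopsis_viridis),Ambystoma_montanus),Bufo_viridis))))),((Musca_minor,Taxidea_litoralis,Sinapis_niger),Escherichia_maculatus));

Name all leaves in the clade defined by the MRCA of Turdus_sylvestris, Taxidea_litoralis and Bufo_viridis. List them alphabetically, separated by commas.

Acinonyx_orientalis, Ambystoma_montanus, Apis_minor, Bufo_viridis, Candida_viridis, Cavia_elegans, Cricetus_nanus, Escherichia_maculatus, Homo_brevicauda, Macaca_viridis, Musca_minor, Raphanus_elegans, Sinapis_niger, Solenopsis_viridis, Taxidea_litoralis, Turdus_sylvestris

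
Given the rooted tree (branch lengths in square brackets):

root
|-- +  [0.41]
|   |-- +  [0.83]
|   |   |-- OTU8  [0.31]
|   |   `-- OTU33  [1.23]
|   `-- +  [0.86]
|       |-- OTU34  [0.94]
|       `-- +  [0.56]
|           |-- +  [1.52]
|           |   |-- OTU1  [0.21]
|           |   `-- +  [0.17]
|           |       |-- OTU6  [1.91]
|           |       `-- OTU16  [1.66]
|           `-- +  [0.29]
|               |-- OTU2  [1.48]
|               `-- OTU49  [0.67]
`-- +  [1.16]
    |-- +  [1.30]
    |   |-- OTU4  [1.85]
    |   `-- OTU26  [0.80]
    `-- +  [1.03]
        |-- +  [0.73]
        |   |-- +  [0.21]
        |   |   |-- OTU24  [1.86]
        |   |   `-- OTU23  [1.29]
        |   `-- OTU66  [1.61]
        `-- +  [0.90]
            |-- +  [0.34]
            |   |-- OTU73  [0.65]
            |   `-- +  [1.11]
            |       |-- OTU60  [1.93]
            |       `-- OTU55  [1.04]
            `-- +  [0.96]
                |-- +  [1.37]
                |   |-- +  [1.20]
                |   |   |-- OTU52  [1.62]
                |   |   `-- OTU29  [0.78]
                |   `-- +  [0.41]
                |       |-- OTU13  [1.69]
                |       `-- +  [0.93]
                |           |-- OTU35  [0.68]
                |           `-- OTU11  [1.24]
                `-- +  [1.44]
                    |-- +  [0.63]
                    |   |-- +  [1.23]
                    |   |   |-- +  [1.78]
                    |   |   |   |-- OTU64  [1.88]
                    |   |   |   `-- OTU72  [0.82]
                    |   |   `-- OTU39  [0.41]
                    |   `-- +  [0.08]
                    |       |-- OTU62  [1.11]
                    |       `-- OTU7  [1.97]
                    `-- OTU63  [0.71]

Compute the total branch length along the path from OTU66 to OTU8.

The path runs OTU66 → … → MRCA → … → OTU8; the MRCA is the root of the tree.
Branch lengths along that path: 1.61 + 0.73 + 1.03 + 1.16 + 0.41 + 0.83 + 0.31 = 6.08.

6.08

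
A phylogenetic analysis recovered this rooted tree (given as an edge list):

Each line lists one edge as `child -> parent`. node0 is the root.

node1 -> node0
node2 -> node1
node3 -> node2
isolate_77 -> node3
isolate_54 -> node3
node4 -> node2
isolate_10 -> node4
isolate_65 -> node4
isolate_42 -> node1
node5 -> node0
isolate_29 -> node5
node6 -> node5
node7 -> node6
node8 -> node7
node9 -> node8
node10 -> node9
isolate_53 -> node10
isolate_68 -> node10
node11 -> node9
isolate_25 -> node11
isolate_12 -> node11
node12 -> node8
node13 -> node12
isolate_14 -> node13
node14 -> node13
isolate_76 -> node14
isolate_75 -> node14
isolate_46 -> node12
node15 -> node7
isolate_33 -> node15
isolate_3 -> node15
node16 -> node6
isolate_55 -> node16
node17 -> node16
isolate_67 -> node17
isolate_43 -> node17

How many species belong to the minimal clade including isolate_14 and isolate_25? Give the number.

8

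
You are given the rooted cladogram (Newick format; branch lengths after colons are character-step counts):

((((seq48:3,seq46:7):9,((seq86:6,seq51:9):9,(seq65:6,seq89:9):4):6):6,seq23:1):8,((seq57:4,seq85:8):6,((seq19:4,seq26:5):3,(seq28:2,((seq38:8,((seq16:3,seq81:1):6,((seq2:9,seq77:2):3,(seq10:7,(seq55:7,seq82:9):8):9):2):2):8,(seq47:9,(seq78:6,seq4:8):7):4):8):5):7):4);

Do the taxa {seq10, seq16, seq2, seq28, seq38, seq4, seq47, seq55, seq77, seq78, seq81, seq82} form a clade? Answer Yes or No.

The most recent common ancestor of these taxa subtends (seq28,((seq38,((seq16,seq81),((seq2,seq77),(seq10,(seq55,seq82))))),(seq47,(seq78,seq4)))).
That clade has exactly 12 tips — every listed taxon and nothing else — so the group is monophyletic.

Yes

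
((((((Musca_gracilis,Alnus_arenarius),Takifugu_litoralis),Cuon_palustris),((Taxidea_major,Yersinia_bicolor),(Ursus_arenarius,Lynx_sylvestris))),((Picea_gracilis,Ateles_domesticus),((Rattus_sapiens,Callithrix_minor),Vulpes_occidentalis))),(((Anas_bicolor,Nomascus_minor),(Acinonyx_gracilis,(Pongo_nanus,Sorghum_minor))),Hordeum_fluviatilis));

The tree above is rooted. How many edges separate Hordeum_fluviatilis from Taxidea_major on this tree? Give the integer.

7

The MRCA of Hordeum_fluviatilis and Taxidea_major is the root of the tree.
From Hordeum_fluviatilis up to that node: 2 branches. From Taxidea_major up to the same node: 5 branches. Total: 2 + 5 = 7.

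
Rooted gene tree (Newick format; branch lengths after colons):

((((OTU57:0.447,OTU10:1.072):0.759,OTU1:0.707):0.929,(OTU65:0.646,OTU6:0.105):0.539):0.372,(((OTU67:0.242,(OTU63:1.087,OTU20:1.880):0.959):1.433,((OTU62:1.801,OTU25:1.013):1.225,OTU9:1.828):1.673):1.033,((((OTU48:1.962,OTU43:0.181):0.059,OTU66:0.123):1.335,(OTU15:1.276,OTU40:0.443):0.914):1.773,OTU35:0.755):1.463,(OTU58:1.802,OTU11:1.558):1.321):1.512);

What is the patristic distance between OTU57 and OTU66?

The path runs OTU57 → … → MRCA → … → OTU66; the MRCA is the root of the tree.
Branch lengths along that path: 0.447 + 0.759 + 0.929 + 0.372 + 1.512 + 1.463 + 1.773 + 1.335 + 0.123 = 8.713.

8.713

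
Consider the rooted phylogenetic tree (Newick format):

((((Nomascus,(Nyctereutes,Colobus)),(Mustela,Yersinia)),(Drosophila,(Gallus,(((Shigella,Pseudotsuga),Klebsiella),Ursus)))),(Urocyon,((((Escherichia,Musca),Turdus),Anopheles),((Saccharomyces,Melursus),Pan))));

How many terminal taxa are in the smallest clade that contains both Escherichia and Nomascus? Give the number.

19

The MRCA of Escherichia and Nomascus is the root, so the clade is the entire tree.
That clade contains 19 terminal taxa: Anopheles, Colobus, Drosophila, Escherichia, Gallus, Klebsiella, Melursus, Musca, Mustela, Nomascus, Nyctereutes, Pan, Pseudotsuga, Saccharomyces, Shigella, Turdus, Urocyon, Ursus, Yersinia.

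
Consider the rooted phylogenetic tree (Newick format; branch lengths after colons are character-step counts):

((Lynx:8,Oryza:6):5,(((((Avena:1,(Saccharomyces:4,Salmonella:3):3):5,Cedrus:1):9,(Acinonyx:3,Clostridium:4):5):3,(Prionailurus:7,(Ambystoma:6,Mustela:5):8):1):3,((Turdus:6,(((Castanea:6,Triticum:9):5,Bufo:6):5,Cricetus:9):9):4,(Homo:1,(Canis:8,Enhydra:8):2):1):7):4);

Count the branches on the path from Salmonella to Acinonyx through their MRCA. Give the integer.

6

The MRCA of Salmonella and Acinonyx is the node subtending (((Avena,(Saccharomyces,Salmonella)),Cedrus),(Acinonyx,Clostridium)).
From Salmonella up to that node: 4 branches. From Acinonyx up to the same node: 2 branches. Total: 4 + 2 = 6.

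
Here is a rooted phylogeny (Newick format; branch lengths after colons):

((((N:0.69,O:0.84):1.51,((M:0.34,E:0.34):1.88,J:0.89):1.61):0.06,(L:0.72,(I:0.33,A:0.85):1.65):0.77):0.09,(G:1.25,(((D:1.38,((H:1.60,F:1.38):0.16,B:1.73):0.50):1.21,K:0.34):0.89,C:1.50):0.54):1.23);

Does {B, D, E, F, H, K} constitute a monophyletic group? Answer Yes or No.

No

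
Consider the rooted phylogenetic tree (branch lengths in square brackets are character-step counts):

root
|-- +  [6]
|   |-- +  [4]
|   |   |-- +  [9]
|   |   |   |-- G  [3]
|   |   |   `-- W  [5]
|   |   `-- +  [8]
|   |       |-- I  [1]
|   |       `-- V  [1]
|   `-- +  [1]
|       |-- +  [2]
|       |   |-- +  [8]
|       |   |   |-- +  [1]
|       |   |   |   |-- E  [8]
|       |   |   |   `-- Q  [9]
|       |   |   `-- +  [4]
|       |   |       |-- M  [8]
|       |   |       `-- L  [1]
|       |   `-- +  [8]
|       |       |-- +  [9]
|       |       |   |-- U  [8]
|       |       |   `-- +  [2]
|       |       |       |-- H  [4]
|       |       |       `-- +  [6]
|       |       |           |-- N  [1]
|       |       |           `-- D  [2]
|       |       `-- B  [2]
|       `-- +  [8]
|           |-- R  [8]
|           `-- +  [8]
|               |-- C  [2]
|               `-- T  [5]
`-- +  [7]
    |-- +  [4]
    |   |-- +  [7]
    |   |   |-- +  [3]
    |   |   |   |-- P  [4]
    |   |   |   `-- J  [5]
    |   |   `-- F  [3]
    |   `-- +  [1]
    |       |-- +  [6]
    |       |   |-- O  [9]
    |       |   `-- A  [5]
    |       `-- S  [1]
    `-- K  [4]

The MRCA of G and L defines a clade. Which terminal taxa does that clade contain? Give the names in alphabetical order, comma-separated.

B, C, D, E, G, H, I, L, M, N, Q, R, T, U, V, W

Tracing G: it sits inside (G,W).
Tracing L: it sits inside (M,L).
The smallest clade enclosing both is (((G,W),(I,V)),((((E,Q),(M,L)),((U,(H,(N,D))),B)),(R,(C,T)))); the answer is its 16 terminal taxa in alphabetical order.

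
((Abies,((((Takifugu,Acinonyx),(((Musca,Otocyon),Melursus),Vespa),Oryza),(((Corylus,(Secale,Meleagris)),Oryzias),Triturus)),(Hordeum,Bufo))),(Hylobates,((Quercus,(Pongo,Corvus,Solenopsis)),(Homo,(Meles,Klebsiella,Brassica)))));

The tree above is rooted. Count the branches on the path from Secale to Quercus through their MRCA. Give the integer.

12

The MRCA of Secale and Quercus is the root of the tree.
From Secale up to that node: 8 branches. From Quercus up to the same node: 4 branches. Total: 8 + 4 = 12.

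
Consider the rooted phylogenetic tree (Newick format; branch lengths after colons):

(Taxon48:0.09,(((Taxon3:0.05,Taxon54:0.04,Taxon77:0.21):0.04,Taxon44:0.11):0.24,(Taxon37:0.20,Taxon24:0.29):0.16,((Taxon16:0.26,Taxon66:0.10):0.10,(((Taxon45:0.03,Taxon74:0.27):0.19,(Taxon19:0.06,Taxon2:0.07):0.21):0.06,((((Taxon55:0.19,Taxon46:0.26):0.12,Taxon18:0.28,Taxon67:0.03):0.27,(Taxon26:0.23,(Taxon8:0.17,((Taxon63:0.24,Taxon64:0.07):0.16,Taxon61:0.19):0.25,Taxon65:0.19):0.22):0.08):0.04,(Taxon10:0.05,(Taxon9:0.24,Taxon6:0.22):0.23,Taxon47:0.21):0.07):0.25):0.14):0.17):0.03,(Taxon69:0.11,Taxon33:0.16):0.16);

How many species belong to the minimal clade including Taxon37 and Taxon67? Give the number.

26

The MRCA of Taxon37 and Taxon67 is the node subtending (((Taxon3,Taxon54,Taxon77),Taxon44),(Taxon37,Taxon24),((Taxon16,Taxon66),(((Taxon45,Taxon74),(Taxon19,Taxon2)),((((Taxon55,Taxon46),Taxon18,Taxon67),(Taxon26,(Taxon8,((Taxon63,Taxon64),Taxon61),Taxon65))),(Taxon10,(Taxon9,Taxon6),Taxon47))))).
That clade contains 26 terminal taxa: Taxon10, Taxon16, Taxon18, Taxon19, Taxon2, Taxon24, Taxon26, Taxon3, Taxon37, Taxon44, Taxon45, Taxon46, Taxon47, Taxon54, Taxon55, Taxon6, Taxon61, Taxon63, Taxon64, Taxon65, Taxon66, Taxon67, Taxon74, Taxon77, Taxon8, Taxon9.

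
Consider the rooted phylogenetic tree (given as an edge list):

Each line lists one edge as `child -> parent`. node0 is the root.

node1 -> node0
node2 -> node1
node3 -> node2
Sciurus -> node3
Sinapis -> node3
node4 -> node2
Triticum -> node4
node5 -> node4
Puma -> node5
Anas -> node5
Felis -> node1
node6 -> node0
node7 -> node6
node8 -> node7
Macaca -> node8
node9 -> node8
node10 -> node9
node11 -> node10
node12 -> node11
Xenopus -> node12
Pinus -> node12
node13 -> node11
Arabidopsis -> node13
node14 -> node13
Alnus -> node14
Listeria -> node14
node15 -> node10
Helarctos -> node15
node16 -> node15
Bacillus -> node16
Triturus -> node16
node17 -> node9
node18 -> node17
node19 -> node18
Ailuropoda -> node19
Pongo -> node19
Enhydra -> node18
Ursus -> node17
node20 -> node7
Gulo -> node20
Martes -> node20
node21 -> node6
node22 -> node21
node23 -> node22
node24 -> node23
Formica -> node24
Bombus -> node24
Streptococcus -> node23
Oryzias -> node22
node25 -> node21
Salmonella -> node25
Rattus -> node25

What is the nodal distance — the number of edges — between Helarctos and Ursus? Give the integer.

5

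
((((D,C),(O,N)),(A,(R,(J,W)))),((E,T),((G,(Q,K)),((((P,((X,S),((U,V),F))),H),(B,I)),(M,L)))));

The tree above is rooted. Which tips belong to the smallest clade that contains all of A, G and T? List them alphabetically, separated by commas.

A, B, C, D, E, F, G, H, I, J, K, L, M, N, O, P, Q, R, S, T, U, V, W, X

Tracing A: it sits inside (A,(R,(J,W))).
Tracing G: it sits inside (G,(Q,K)).
Tracing T: it sits inside (E,T).
The smallest clade enclosing all 3 is the whole tree (their MRCA is the root), so the answer is all 24 tips in alphabetical order.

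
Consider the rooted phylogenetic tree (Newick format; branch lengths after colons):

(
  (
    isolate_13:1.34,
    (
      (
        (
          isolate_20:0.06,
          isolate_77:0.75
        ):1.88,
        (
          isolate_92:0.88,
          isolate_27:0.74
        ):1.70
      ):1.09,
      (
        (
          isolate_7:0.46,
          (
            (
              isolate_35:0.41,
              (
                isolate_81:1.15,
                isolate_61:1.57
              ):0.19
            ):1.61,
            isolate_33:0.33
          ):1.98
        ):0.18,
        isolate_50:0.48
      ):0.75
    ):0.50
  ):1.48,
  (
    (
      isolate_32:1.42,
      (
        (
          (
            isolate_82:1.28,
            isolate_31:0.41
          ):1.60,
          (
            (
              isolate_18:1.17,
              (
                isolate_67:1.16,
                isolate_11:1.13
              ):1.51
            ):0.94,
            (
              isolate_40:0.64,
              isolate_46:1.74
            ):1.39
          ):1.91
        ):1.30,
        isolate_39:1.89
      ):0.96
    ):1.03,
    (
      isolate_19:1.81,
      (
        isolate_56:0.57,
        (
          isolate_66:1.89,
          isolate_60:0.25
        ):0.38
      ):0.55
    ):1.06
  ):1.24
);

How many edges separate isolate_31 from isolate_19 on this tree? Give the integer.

The MRCA of isolate_31 and isolate_19 is the node subtending ((isolate_32,(((isolate_82,isolate_31),((isolate_18,(isolate_67,isolate_11)),(isolate_40,isolate_46))),isolate_39)),(isolate_19,(isolate_56,(isolate_66,isolate_60)))).
From isolate_31 up to that node: 5 branches. From isolate_19 up to the same node: 2 branches. Total: 5 + 2 = 7.

7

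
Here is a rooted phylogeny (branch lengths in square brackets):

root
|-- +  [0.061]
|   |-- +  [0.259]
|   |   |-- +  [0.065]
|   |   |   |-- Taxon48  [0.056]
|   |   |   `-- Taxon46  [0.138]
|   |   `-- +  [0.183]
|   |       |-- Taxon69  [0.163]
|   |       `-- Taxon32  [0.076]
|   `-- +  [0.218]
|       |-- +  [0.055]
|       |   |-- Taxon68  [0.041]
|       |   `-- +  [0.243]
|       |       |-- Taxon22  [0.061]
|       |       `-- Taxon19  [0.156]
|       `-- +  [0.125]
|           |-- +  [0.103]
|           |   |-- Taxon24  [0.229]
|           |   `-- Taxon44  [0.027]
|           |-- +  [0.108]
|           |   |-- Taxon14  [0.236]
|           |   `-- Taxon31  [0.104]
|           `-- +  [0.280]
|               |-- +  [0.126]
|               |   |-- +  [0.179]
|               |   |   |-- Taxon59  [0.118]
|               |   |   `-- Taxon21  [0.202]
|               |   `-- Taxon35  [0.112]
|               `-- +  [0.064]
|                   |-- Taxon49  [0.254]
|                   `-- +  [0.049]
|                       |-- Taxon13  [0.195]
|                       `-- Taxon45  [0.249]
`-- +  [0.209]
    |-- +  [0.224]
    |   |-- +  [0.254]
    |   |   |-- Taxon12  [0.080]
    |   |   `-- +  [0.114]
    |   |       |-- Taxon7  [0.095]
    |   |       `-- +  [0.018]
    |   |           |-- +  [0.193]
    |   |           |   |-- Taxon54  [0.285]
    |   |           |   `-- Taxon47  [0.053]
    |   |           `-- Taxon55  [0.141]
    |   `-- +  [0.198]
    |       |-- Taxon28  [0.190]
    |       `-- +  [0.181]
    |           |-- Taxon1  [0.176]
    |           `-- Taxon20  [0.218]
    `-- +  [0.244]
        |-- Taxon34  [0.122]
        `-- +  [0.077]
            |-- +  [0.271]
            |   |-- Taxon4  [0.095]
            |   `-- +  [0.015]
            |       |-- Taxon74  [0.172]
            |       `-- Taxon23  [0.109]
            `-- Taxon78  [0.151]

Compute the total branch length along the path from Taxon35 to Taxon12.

1.689

The path runs Taxon35 → … → MRCA → … → Taxon12; the MRCA is the root of the tree.
Branch lengths along that path: 0.112 + 0.126 + 0.280 + 0.125 + 0.218 + 0.061 + 0.209 + 0.224 + 0.254 + 0.080 = 1.689.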